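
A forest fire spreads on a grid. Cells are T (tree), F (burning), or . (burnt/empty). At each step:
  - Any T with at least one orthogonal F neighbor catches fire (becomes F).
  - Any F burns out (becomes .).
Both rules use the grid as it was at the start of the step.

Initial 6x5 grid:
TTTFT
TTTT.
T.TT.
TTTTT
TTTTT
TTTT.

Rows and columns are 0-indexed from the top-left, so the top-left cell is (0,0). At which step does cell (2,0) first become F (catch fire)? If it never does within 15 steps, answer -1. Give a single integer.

Step 1: cell (2,0)='T' (+3 fires, +1 burnt)
Step 2: cell (2,0)='T' (+3 fires, +3 burnt)
Step 3: cell (2,0)='T' (+4 fires, +3 burnt)
Step 4: cell (2,0)='T' (+4 fires, +4 burnt)
Step 5: cell (2,0)='F' (+5 fires, +4 burnt)
  -> target ignites at step 5
Step 6: cell (2,0)='.' (+3 fires, +5 burnt)
Step 7: cell (2,0)='.' (+2 fires, +3 burnt)
Step 8: cell (2,0)='.' (+1 fires, +2 burnt)
Step 9: cell (2,0)='.' (+0 fires, +1 burnt)
  fire out at step 9

5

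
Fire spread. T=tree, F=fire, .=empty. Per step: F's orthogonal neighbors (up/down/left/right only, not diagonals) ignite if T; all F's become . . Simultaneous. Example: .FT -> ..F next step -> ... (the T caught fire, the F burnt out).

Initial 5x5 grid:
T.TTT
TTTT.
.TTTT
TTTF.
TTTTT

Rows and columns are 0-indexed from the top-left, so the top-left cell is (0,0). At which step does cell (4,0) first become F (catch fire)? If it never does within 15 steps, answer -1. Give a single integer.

Step 1: cell (4,0)='T' (+3 fires, +1 burnt)
Step 2: cell (4,0)='T' (+6 fires, +3 burnt)
Step 3: cell (4,0)='T' (+5 fires, +6 burnt)
Step 4: cell (4,0)='F' (+4 fires, +5 burnt)
  -> target ignites at step 4
Step 5: cell (4,0)='.' (+1 fires, +4 burnt)
Step 6: cell (4,0)='.' (+1 fires, +1 burnt)
Step 7: cell (4,0)='.' (+0 fires, +1 burnt)
  fire out at step 7

4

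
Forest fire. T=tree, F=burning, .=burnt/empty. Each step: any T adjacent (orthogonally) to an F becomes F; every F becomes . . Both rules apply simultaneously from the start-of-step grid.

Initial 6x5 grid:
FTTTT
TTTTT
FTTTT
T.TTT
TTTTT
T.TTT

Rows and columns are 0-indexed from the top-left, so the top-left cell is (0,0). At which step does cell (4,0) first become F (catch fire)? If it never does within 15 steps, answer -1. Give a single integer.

Step 1: cell (4,0)='T' (+4 fires, +2 burnt)
Step 2: cell (4,0)='F' (+4 fires, +4 burnt)
  -> target ignites at step 2
Step 3: cell (4,0)='.' (+6 fires, +4 burnt)
Step 4: cell (4,0)='.' (+5 fires, +6 burnt)
Step 5: cell (4,0)='.' (+4 fires, +5 burnt)
Step 6: cell (4,0)='.' (+2 fires, +4 burnt)
Step 7: cell (4,0)='.' (+1 fires, +2 burnt)
Step 8: cell (4,0)='.' (+0 fires, +1 burnt)
  fire out at step 8

2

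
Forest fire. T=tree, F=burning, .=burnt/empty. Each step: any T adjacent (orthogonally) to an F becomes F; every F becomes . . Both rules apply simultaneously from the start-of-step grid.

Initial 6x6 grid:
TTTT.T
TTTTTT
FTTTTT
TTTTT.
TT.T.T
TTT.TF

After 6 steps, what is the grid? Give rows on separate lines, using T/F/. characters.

Step 1: 5 trees catch fire, 2 burn out
  TTTT.T
  FTTTTT
  .FTTTT
  FTTTT.
  TT.T.F
  TTT.F.
Step 2: 5 trees catch fire, 5 burn out
  FTTT.T
  .FTTTT
  ..FTTT
  .FTTT.
  FT.T..
  TTT...
Step 3: 6 trees catch fire, 5 burn out
  .FTT.T
  ..FTTT
  ...FTT
  ..FTT.
  .F.T..
  FTT...
Step 4: 5 trees catch fire, 6 burn out
  ..FT.T
  ...FTT
  ....FT
  ...FT.
  ...T..
  .FT...
Step 5: 6 trees catch fire, 5 burn out
  ...F.T
  ....FT
  .....F
  ....F.
  ...F..
  ..F...
Step 6: 1 trees catch fire, 6 burn out
  .....T
  .....F
  ......
  ......
  ......
  ......

.....T
.....F
......
......
......
......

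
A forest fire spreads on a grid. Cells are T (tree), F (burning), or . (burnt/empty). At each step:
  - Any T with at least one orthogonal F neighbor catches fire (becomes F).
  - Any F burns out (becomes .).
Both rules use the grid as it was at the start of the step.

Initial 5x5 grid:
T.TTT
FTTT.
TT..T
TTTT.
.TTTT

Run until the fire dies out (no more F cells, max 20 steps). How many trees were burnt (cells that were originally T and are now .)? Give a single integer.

Answer: 17

Derivation:
Step 1: +3 fires, +1 burnt (F count now 3)
Step 2: +3 fires, +3 burnt (F count now 3)
Step 3: +3 fires, +3 burnt (F count now 3)
Step 4: +3 fires, +3 burnt (F count now 3)
Step 5: +3 fires, +3 burnt (F count now 3)
Step 6: +1 fires, +3 burnt (F count now 1)
Step 7: +1 fires, +1 burnt (F count now 1)
Step 8: +0 fires, +1 burnt (F count now 0)
Fire out after step 8
Initially T: 18, now '.': 24
Total burnt (originally-T cells now '.'): 17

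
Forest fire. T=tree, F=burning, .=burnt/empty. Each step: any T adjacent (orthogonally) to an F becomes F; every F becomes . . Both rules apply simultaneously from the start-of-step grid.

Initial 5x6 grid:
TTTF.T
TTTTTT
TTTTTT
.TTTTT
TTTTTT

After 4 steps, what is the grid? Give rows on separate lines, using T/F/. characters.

Step 1: 2 trees catch fire, 1 burn out
  TTF..T
  TTTFTT
  TTTTTT
  .TTTTT
  TTTTTT
Step 2: 4 trees catch fire, 2 burn out
  TF...T
  TTF.FT
  TTTFTT
  .TTTTT
  TTTTTT
Step 3: 6 trees catch fire, 4 burn out
  F....T
  TF...F
  TTF.FT
  .TTFTT
  TTTTTT
Step 4: 7 trees catch fire, 6 burn out
  .....F
  F.....
  TF...F
  .TF.FT
  TTTFTT

.....F
F.....
TF...F
.TF.FT
TTTFTT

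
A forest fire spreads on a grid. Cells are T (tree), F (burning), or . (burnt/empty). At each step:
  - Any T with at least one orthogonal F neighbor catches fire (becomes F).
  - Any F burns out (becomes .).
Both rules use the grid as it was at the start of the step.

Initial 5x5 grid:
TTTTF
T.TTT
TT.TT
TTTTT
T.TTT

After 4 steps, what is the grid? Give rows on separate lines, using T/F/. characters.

Step 1: 2 trees catch fire, 1 burn out
  TTTF.
  T.TTF
  TT.TT
  TTTTT
  T.TTT
Step 2: 3 trees catch fire, 2 burn out
  TTF..
  T.TF.
  TT.TF
  TTTTT
  T.TTT
Step 3: 4 trees catch fire, 3 burn out
  TF...
  T.F..
  TT.F.
  TTTTF
  T.TTT
Step 4: 3 trees catch fire, 4 burn out
  F....
  T....
  TT...
  TTTF.
  T.TTF

F....
T....
TT...
TTTF.
T.TTF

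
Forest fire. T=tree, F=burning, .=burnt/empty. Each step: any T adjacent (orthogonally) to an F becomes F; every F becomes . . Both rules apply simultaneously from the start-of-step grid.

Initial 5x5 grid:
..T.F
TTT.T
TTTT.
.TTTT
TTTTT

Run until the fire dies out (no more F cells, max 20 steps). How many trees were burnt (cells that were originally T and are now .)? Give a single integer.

Answer: 1

Derivation:
Step 1: +1 fires, +1 burnt (F count now 1)
Step 2: +0 fires, +1 burnt (F count now 0)
Fire out after step 2
Initially T: 18, now '.': 8
Total burnt (originally-T cells now '.'): 1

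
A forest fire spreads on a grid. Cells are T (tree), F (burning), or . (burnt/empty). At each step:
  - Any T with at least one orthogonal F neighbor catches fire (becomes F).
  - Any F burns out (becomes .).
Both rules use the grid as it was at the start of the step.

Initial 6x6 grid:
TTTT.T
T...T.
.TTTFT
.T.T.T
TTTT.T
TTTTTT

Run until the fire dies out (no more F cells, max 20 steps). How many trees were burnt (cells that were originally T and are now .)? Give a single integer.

Step 1: +3 fires, +1 burnt (F count now 3)
Step 2: +3 fires, +3 burnt (F count now 3)
Step 3: +3 fires, +3 burnt (F count now 3)
Step 4: +4 fires, +3 burnt (F count now 4)
Step 5: +3 fires, +4 burnt (F count now 3)
Step 6: +2 fires, +3 burnt (F count now 2)
Step 7: +1 fires, +2 burnt (F count now 1)
Step 8: +0 fires, +1 burnt (F count now 0)
Fire out after step 8
Initially T: 25, now '.': 30
Total burnt (originally-T cells now '.'): 19

Answer: 19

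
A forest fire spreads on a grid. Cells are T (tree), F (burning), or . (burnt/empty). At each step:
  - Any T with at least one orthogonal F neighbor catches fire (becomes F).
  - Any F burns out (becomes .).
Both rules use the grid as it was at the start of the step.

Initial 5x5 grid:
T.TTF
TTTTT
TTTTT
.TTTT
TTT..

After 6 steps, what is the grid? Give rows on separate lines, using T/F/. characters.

Step 1: 2 trees catch fire, 1 burn out
  T.TF.
  TTTTF
  TTTTT
  .TTTT
  TTT..
Step 2: 3 trees catch fire, 2 burn out
  T.F..
  TTTF.
  TTTTF
  .TTTT
  TTT..
Step 3: 3 trees catch fire, 3 burn out
  T....
  TTF..
  TTTF.
  .TTTF
  TTT..
Step 4: 3 trees catch fire, 3 burn out
  T....
  TF...
  TTF..
  .TTF.
  TTT..
Step 5: 3 trees catch fire, 3 burn out
  T....
  F....
  TF...
  .TF..
  TTT..
Step 6: 4 trees catch fire, 3 burn out
  F....
  .....
  F....
  .F...
  TTF..

F....
.....
F....
.F...
TTF..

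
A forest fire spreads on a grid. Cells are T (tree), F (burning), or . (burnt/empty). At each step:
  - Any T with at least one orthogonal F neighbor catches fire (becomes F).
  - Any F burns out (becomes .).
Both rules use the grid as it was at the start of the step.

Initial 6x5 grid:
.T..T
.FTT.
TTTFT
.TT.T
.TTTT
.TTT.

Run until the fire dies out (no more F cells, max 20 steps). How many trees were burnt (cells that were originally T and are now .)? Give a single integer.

Answer: 17

Derivation:
Step 1: +6 fires, +2 burnt (F count now 6)
Step 2: +4 fires, +6 burnt (F count now 4)
Step 3: +3 fires, +4 burnt (F count now 3)
Step 4: +3 fires, +3 burnt (F count now 3)
Step 5: +1 fires, +3 burnt (F count now 1)
Step 6: +0 fires, +1 burnt (F count now 0)
Fire out after step 6
Initially T: 18, now '.': 29
Total burnt (originally-T cells now '.'): 17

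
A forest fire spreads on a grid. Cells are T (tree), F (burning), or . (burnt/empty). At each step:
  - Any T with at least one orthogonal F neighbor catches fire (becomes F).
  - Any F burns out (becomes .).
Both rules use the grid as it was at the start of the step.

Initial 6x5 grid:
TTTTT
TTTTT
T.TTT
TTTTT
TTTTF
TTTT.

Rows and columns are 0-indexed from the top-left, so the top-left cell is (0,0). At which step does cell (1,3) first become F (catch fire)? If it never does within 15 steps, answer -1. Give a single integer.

Step 1: cell (1,3)='T' (+2 fires, +1 burnt)
Step 2: cell (1,3)='T' (+4 fires, +2 burnt)
Step 3: cell (1,3)='T' (+5 fires, +4 burnt)
Step 4: cell (1,3)='F' (+6 fires, +5 burnt)
  -> target ignites at step 4
Step 5: cell (1,3)='.' (+4 fires, +6 burnt)
Step 6: cell (1,3)='.' (+3 fires, +4 burnt)
Step 7: cell (1,3)='.' (+2 fires, +3 burnt)
Step 8: cell (1,3)='.' (+1 fires, +2 burnt)
Step 9: cell (1,3)='.' (+0 fires, +1 burnt)
  fire out at step 9

4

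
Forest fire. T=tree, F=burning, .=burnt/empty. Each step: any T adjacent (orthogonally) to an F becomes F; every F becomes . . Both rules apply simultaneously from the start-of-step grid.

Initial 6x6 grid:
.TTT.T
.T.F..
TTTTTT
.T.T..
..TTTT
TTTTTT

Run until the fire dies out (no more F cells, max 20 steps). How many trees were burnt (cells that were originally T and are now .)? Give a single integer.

Step 1: +2 fires, +1 burnt (F count now 2)
Step 2: +4 fires, +2 burnt (F count now 4)
Step 3: +4 fires, +4 burnt (F count now 4)
Step 4: +6 fires, +4 burnt (F count now 6)
Step 5: +3 fires, +6 burnt (F count now 3)
Step 6: +2 fires, +3 burnt (F count now 2)
Step 7: +1 fires, +2 burnt (F count now 1)
Step 8: +0 fires, +1 burnt (F count now 0)
Fire out after step 8
Initially T: 23, now '.': 35
Total burnt (originally-T cells now '.'): 22

Answer: 22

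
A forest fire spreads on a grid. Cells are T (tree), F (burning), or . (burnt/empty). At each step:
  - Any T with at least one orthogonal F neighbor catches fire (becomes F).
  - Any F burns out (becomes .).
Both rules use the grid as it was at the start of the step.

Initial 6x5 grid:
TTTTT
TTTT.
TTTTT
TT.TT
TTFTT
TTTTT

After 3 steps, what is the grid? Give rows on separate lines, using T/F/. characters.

Step 1: 3 trees catch fire, 1 burn out
  TTTTT
  TTTT.
  TTTTT
  TT.TT
  TF.FT
  TTFTT
Step 2: 6 trees catch fire, 3 burn out
  TTTTT
  TTTT.
  TTTTT
  TF.FT
  F...F
  TF.FT
Step 3: 6 trees catch fire, 6 burn out
  TTTTT
  TTTT.
  TFTFT
  F...F
  .....
  F...F

TTTTT
TTTT.
TFTFT
F...F
.....
F...F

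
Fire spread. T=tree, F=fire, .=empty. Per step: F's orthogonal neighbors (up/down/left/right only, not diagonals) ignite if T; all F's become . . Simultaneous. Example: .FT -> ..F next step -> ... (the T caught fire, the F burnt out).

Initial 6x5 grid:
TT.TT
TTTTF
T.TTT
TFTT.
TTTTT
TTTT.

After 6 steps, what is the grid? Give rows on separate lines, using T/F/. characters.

Step 1: 6 trees catch fire, 2 burn out
  TT.TF
  TTTF.
  T.TTF
  F.FT.
  TFTTT
  TTTT.
Step 2: 9 trees catch fire, 6 burn out
  TT.F.
  TTF..
  F.FF.
  ...F.
  F.FTT
  TFTT.
Step 3: 5 trees catch fire, 9 burn out
  TT...
  FF...
  .....
  .....
  ...FT
  F.FT.
Step 4: 4 trees catch fire, 5 burn out
  FF...
  .....
  .....
  .....
  ....F
  ...F.
Step 5: 0 trees catch fire, 4 burn out
  .....
  .....
  .....
  .....
  .....
  .....
Step 6: 0 trees catch fire, 0 burn out
  .....
  .....
  .....
  .....
  .....
  .....

.....
.....
.....
.....
.....
.....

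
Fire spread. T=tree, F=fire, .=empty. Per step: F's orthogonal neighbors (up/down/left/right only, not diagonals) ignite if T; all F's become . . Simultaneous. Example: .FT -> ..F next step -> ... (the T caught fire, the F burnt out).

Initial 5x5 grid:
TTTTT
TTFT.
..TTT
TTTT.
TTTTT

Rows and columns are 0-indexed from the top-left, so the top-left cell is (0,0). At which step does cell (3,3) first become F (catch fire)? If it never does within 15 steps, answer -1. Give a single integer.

Step 1: cell (3,3)='T' (+4 fires, +1 burnt)
Step 2: cell (3,3)='T' (+5 fires, +4 burnt)
Step 3: cell (3,3)='F' (+6 fires, +5 burnt)
  -> target ignites at step 3
Step 4: cell (3,3)='.' (+3 fires, +6 burnt)
Step 5: cell (3,3)='.' (+2 fires, +3 burnt)
Step 6: cell (3,3)='.' (+0 fires, +2 burnt)
  fire out at step 6

3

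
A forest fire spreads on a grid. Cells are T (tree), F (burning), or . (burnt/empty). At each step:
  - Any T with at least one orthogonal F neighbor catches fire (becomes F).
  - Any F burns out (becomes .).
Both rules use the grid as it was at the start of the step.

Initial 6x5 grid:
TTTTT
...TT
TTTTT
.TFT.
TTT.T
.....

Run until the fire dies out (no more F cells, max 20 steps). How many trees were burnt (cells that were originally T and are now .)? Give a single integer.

Step 1: +4 fires, +1 burnt (F count now 4)
Step 2: +3 fires, +4 burnt (F count now 3)
Step 3: +4 fires, +3 burnt (F count now 4)
Step 4: +2 fires, +4 burnt (F count now 2)
Step 5: +2 fires, +2 burnt (F count now 2)
Step 6: +1 fires, +2 burnt (F count now 1)
Step 7: +1 fires, +1 burnt (F count now 1)
Step 8: +0 fires, +1 burnt (F count now 0)
Fire out after step 8
Initially T: 18, now '.': 29
Total burnt (originally-T cells now '.'): 17

Answer: 17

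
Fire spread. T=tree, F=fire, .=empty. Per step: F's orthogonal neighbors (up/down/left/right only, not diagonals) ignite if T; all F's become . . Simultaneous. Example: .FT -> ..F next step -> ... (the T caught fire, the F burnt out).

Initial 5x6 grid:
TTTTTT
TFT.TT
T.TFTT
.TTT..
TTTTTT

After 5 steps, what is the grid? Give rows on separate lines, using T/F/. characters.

Step 1: 6 trees catch fire, 2 burn out
  TFTTTT
  F.F.TT
  T.F.FT
  .TTF..
  TTTTTT
Step 2: 7 trees catch fire, 6 burn out
  F.FTTT
  ....FT
  F....F
  .TF...
  TTTFTT
Step 3: 6 trees catch fire, 7 burn out
  ...FFT
  .....F
  ......
  .F....
  TTF.FT
Step 4: 3 trees catch fire, 6 burn out
  .....F
  ......
  ......
  ......
  TF...F
Step 5: 1 trees catch fire, 3 burn out
  ......
  ......
  ......
  ......
  F.....

......
......
......
......
F.....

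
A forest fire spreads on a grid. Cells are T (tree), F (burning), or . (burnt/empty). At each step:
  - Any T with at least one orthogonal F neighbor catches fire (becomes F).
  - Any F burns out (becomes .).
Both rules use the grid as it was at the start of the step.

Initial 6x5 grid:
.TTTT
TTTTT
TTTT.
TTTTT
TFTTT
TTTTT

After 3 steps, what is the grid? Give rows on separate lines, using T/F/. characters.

Step 1: 4 trees catch fire, 1 burn out
  .TTTT
  TTTTT
  TTTT.
  TFTTT
  F.FTT
  TFTTT
Step 2: 6 trees catch fire, 4 burn out
  .TTTT
  TTTTT
  TFTT.
  F.FTT
  ...FT
  F.FTT
Step 3: 6 trees catch fire, 6 burn out
  .TTTT
  TFTTT
  F.FT.
  ...FT
  ....F
  ...FT

.TTTT
TFTTT
F.FT.
...FT
....F
...FT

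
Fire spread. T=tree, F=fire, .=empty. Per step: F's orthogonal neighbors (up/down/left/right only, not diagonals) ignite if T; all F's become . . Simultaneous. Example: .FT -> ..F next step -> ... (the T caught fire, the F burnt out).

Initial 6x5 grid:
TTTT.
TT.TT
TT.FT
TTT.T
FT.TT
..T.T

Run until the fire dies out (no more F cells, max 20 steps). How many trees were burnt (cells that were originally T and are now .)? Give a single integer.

Step 1: +4 fires, +2 burnt (F count now 4)
Step 2: +5 fires, +4 burnt (F count now 5)
Step 3: +5 fires, +5 burnt (F count now 5)
Step 4: +5 fires, +5 burnt (F count now 5)
Step 5: +0 fires, +5 burnt (F count now 0)
Fire out after step 5
Initially T: 20, now '.': 29
Total burnt (originally-T cells now '.'): 19

Answer: 19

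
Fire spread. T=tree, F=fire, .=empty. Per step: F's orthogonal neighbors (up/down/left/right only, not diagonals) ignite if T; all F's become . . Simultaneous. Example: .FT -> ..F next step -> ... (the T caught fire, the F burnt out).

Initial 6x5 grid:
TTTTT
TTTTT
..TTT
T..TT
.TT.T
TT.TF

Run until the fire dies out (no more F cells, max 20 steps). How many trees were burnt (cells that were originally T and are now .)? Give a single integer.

Answer: 17

Derivation:
Step 1: +2 fires, +1 burnt (F count now 2)
Step 2: +1 fires, +2 burnt (F count now 1)
Step 3: +2 fires, +1 burnt (F count now 2)
Step 4: +2 fires, +2 burnt (F count now 2)
Step 5: +3 fires, +2 burnt (F count now 3)
Step 6: +2 fires, +3 burnt (F count now 2)
Step 7: +2 fires, +2 burnt (F count now 2)
Step 8: +2 fires, +2 burnt (F count now 2)
Step 9: +1 fires, +2 burnt (F count now 1)
Step 10: +0 fires, +1 burnt (F count now 0)
Fire out after step 10
Initially T: 22, now '.': 25
Total burnt (originally-T cells now '.'): 17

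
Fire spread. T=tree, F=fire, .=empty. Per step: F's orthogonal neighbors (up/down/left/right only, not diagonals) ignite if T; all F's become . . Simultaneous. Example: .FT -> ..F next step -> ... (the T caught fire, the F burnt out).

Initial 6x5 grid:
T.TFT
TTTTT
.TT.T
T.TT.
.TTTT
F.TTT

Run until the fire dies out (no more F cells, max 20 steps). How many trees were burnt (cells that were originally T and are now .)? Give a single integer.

Step 1: +3 fires, +2 burnt (F count now 3)
Step 2: +2 fires, +3 burnt (F count now 2)
Step 3: +3 fires, +2 burnt (F count now 3)
Step 4: +3 fires, +3 burnt (F count now 3)
Step 5: +3 fires, +3 burnt (F count now 3)
Step 6: +3 fires, +3 burnt (F count now 3)
Step 7: +2 fires, +3 burnt (F count now 2)
Step 8: +1 fires, +2 burnt (F count now 1)
Step 9: +0 fires, +1 burnt (F count now 0)
Fire out after step 9
Initially T: 21, now '.': 29
Total burnt (originally-T cells now '.'): 20

Answer: 20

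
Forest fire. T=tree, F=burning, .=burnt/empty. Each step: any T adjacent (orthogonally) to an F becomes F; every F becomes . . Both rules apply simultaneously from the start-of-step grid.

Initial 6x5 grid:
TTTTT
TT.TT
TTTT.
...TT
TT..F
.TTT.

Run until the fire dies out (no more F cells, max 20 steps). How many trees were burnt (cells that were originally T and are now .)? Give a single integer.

Answer: 15

Derivation:
Step 1: +1 fires, +1 burnt (F count now 1)
Step 2: +1 fires, +1 burnt (F count now 1)
Step 3: +1 fires, +1 burnt (F count now 1)
Step 4: +2 fires, +1 burnt (F count now 2)
Step 5: +3 fires, +2 burnt (F count now 3)
Step 6: +4 fires, +3 burnt (F count now 4)
Step 7: +2 fires, +4 burnt (F count now 2)
Step 8: +1 fires, +2 burnt (F count now 1)
Step 9: +0 fires, +1 burnt (F count now 0)
Fire out after step 9
Initially T: 20, now '.': 25
Total burnt (originally-T cells now '.'): 15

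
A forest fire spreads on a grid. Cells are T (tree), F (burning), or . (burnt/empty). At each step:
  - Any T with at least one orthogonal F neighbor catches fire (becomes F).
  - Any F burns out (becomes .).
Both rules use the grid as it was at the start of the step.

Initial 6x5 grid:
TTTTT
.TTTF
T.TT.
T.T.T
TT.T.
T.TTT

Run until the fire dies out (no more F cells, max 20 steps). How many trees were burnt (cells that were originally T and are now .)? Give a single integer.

Answer: 11

Derivation:
Step 1: +2 fires, +1 burnt (F count now 2)
Step 2: +3 fires, +2 burnt (F count now 3)
Step 3: +3 fires, +3 burnt (F count now 3)
Step 4: +2 fires, +3 burnt (F count now 2)
Step 5: +1 fires, +2 burnt (F count now 1)
Step 6: +0 fires, +1 burnt (F count now 0)
Fire out after step 6
Initially T: 21, now '.': 20
Total burnt (originally-T cells now '.'): 11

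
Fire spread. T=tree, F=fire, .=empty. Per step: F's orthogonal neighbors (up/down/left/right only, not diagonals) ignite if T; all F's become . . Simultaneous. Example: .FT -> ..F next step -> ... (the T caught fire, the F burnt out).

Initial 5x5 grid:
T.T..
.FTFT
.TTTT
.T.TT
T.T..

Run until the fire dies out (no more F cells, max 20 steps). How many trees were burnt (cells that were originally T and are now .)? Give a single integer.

Step 1: +4 fires, +2 burnt (F count now 4)
Step 2: +5 fires, +4 burnt (F count now 5)
Step 3: +1 fires, +5 burnt (F count now 1)
Step 4: +0 fires, +1 burnt (F count now 0)
Fire out after step 4
Initially T: 13, now '.': 22
Total burnt (originally-T cells now '.'): 10

Answer: 10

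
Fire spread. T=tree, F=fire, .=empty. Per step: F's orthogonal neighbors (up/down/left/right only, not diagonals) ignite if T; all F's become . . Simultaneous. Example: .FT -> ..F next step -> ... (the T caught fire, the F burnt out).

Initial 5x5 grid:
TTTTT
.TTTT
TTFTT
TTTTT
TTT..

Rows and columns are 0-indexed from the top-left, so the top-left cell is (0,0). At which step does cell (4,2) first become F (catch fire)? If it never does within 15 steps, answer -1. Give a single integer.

Step 1: cell (4,2)='T' (+4 fires, +1 burnt)
Step 2: cell (4,2)='F' (+8 fires, +4 burnt)
  -> target ignites at step 2
Step 3: cell (4,2)='.' (+6 fires, +8 burnt)
Step 4: cell (4,2)='.' (+3 fires, +6 burnt)
Step 5: cell (4,2)='.' (+0 fires, +3 burnt)
  fire out at step 5

2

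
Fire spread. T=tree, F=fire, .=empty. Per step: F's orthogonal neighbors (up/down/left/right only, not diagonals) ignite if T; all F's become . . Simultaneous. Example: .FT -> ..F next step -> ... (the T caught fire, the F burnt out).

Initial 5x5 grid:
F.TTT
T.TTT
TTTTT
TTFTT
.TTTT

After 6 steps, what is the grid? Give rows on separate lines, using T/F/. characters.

Step 1: 5 trees catch fire, 2 burn out
  ..TTT
  F.TTT
  TTFTT
  TF.FT
  .TFTT
Step 2: 8 trees catch fire, 5 burn out
  ..TTT
  ..FTT
  FF.FT
  F...F
  .F.FT
Step 3: 4 trees catch fire, 8 burn out
  ..FTT
  ...FT
  ....F
  .....
  ....F
Step 4: 2 trees catch fire, 4 burn out
  ...FT
  ....F
  .....
  .....
  .....
Step 5: 1 trees catch fire, 2 burn out
  ....F
  .....
  .....
  .....
  .....
Step 6: 0 trees catch fire, 1 burn out
  .....
  .....
  .....
  .....
  .....

.....
.....
.....
.....
.....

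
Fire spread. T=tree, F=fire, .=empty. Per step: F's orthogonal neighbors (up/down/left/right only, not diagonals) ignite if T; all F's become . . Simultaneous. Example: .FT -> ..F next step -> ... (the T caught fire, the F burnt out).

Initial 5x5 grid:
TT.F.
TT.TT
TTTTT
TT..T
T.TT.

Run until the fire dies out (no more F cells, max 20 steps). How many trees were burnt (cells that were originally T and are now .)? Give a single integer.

Answer: 15

Derivation:
Step 1: +1 fires, +1 burnt (F count now 1)
Step 2: +2 fires, +1 burnt (F count now 2)
Step 3: +2 fires, +2 burnt (F count now 2)
Step 4: +2 fires, +2 burnt (F count now 2)
Step 5: +3 fires, +2 burnt (F count now 3)
Step 6: +3 fires, +3 burnt (F count now 3)
Step 7: +2 fires, +3 burnt (F count now 2)
Step 8: +0 fires, +2 burnt (F count now 0)
Fire out after step 8
Initially T: 17, now '.': 23
Total burnt (originally-T cells now '.'): 15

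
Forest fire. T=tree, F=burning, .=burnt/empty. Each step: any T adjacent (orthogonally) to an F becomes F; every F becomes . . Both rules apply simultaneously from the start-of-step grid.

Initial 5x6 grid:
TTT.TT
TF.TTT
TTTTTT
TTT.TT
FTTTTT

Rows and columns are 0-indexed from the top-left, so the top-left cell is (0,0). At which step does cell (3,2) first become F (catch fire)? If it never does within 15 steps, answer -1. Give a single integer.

Step 1: cell (3,2)='T' (+5 fires, +2 burnt)
Step 2: cell (3,2)='T' (+6 fires, +5 burnt)
Step 3: cell (3,2)='F' (+3 fires, +6 burnt)
  -> target ignites at step 3
Step 4: cell (3,2)='.' (+3 fires, +3 burnt)
Step 5: cell (3,2)='.' (+4 fires, +3 burnt)
Step 6: cell (3,2)='.' (+3 fires, +4 burnt)
Step 7: cell (3,2)='.' (+1 fires, +3 burnt)
Step 8: cell (3,2)='.' (+0 fires, +1 burnt)
  fire out at step 8

3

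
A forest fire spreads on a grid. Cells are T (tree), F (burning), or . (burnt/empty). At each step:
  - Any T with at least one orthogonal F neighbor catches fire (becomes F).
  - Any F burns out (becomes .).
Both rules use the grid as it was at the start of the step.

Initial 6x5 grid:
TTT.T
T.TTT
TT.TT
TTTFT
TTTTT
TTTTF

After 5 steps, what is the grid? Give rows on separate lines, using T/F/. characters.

Step 1: 6 trees catch fire, 2 burn out
  TTT.T
  T.TTT
  TT.FT
  TTF.F
  TTTFF
  TTTF.
Step 2: 5 trees catch fire, 6 burn out
  TTT.T
  T.TFT
  TT..F
  TF...
  TTF..
  TTF..
Step 3: 6 trees catch fire, 5 burn out
  TTT.T
  T.F.F
  TF...
  F....
  TF...
  TF...
Step 4: 5 trees catch fire, 6 burn out
  TTF.F
  T....
  F....
  .....
  F....
  F....
Step 5: 2 trees catch fire, 5 burn out
  TF...
  F....
  .....
  .....
  .....
  .....

TF...
F....
.....
.....
.....
.....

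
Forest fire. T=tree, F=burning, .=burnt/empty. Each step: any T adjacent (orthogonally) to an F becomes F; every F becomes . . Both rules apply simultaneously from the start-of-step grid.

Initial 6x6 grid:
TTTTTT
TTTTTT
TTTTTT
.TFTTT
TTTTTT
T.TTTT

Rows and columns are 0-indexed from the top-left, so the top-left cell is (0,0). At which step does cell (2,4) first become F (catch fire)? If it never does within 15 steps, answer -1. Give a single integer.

Step 1: cell (2,4)='T' (+4 fires, +1 burnt)
Step 2: cell (2,4)='T' (+7 fires, +4 burnt)
Step 3: cell (2,4)='F' (+9 fires, +7 burnt)
  -> target ignites at step 3
Step 4: cell (2,4)='.' (+8 fires, +9 burnt)
Step 5: cell (2,4)='.' (+4 fires, +8 burnt)
Step 6: cell (2,4)='.' (+1 fires, +4 burnt)
Step 7: cell (2,4)='.' (+0 fires, +1 burnt)
  fire out at step 7

3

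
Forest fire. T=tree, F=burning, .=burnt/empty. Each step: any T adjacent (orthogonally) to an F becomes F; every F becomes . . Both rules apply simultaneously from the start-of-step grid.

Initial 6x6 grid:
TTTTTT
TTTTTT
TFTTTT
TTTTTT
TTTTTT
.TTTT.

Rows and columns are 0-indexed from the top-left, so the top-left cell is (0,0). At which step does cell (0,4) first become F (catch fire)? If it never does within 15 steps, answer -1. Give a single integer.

Step 1: cell (0,4)='T' (+4 fires, +1 burnt)
Step 2: cell (0,4)='T' (+7 fires, +4 burnt)
Step 3: cell (0,4)='T' (+8 fires, +7 burnt)
Step 4: cell (0,4)='T' (+6 fires, +8 burnt)
Step 5: cell (0,4)='F' (+5 fires, +6 burnt)
  -> target ignites at step 5
Step 6: cell (0,4)='.' (+3 fires, +5 burnt)
Step 7: cell (0,4)='.' (+0 fires, +3 burnt)
  fire out at step 7

5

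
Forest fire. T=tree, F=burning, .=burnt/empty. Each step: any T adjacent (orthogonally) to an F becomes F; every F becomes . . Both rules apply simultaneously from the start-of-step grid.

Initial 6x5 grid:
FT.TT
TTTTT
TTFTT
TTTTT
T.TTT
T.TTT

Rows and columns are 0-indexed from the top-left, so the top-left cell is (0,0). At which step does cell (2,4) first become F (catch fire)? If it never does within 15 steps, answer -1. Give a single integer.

Step 1: cell (2,4)='T' (+6 fires, +2 burnt)
Step 2: cell (2,4)='F' (+7 fires, +6 burnt)
  -> target ignites at step 2
Step 3: cell (2,4)='.' (+6 fires, +7 burnt)
Step 4: cell (2,4)='.' (+4 fires, +6 burnt)
Step 5: cell (2,4)='.' (+2 fires, +4 burnt)
Step 6: cell (2,4)='.' (+0 fires, +2 burnt)
  fire out at step 6

2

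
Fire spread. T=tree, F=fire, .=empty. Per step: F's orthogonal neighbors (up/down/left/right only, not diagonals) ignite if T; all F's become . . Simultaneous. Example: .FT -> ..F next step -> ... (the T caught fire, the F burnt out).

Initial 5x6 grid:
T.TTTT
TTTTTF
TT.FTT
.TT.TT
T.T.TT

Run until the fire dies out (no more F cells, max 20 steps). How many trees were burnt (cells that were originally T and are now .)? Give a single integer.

Step 1: +5 fires, +2 burnt (F count now 5)
Step 2: +5 fires, +5 burnt (F count now 5)
Step 3: +4 fires, +5 burnt (F count now 4)
Step 4: +2 fires, +4 burnt (F count now 2)
Step 5: +3 fires, +2 burnt (F count now 3)
Step 6: +1 fires, +3 burnt (F count now 1)
Step 7: +1 fires, +1 burnt (F count now 1)
Step 8: +0 fires, +1 burnt (F count now 0)
Fire out after step 8
Initially T: 22, now '.': 29
Total burnt (originally-T cells now '.'): 21

Answer: 21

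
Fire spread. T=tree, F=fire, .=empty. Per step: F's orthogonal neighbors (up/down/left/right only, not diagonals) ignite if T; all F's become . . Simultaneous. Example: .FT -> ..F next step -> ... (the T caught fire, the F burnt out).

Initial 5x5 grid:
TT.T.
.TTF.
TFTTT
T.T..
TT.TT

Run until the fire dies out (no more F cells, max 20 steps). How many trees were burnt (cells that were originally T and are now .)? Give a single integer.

Step 1: +6 fires, +2 burnt (F count now 6)
Step 2: +4 fires, +6 burnt (F count now 4)
Step 3: +2 fires, +4 burnt (F count now 2)
Step 4: +1 fires, +2 burnt (F count now 1)
Step 5: +0 fires, +1 burnt (F count now 0)
Fire out after step 5
Initially T: 15, now '.': 23
Total burnt (originally-T cells now '.'): 13

Answer: 13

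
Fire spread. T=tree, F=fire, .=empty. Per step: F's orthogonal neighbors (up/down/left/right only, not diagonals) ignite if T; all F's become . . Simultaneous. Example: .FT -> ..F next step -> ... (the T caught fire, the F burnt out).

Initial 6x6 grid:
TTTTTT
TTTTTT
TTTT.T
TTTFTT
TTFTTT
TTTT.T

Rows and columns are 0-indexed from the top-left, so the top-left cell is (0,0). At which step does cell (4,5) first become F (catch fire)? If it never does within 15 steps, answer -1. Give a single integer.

Step 1: cell (4,5)='T' (+6 fires, +2 burnt)
Step 2: cell (4,5)='T' (+8 fires, +6 burnt)
Step 3: cell (4,5)='F' (+8 fires, +8 burnt)
  -> target ignites at step 3
Step 4: cell (4,5)='.' (+6 fires, +8 burnt)
Step 5: cell (4,5)='.' (+3 fires, +6 burnt)
Step 6: cell (4,5)='.' (+1 fires, +3 burnt)
Step 7: cell (4,5)='.' (+0 fires, +1 burnt)
  fire out at step 7

3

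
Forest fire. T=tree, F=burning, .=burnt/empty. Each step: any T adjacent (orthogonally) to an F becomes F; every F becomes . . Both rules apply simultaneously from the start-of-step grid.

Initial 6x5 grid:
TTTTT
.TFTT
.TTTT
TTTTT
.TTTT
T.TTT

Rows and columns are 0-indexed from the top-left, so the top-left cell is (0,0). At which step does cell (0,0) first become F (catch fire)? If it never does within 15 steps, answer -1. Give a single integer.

Step 1: cell (0,0)='T' (+4 fires, +1 burnt)
Step 2: cell (0,0)='T' (+6 fires, +4 burnt)
Step 3: cell (0,0)='F' (+6 fires, +6 burnt)
  -> target ignites at step 3
Step 4: cell (0,0)='.' (+5 fires, +6 burnt)
Step 5: cell (0,0)='.' (+2 fires, +5 burnt)
Step 6: cell (0,0)='.' (+1 fires, +2 burnt)
Step 7: cell (0,0)='.' (+0 fires, +1 burnt)
  fire out at step 7

3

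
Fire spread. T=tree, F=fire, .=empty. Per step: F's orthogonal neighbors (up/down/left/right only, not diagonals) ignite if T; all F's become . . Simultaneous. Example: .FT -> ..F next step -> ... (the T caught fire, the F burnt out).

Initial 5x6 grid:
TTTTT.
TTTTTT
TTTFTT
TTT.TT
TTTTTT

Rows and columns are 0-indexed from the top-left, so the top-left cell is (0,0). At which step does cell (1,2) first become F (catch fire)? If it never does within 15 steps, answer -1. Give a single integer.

Step 1: cell (1,2)='T' (+3 fires, +1 burnt)
Step 2: cell (1,2)='F' (+7 fires, +3 burnt)
  -> target ignites at step 2
Step 3: cell (1,2)='.' (+9 fires, +7 burnt)
Step 4: cell (1,2)='.' (+6 fires, +9 burnt)
Step 5: cell (1,2)='.' (+2 fires, +6 burnt)
Step 6: cell (1,2)='.' (+0 fires, +2 burnt)
  fire out at step 6

2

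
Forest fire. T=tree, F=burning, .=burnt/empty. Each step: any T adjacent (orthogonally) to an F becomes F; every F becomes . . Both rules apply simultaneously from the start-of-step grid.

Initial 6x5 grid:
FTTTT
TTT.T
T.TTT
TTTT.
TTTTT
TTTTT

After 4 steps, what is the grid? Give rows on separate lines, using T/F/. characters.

Step 1: 2 trees catch fire, 1 burn out
  .FTTT
  FTT.T
  T.TTT
  TTTT.
  TTTTT
  TTTTT
Step 2: 3 trees catch fire, 2 burn out
  ..FTT
  .FT.T
  F.TTT
  TTTT.
  TTTTT
  TTTTT
Step 3: 3 trees catch fire, 3 burn out
  ...FT
  ..F.T
  ..TTT
  FTTT.
  TTTTT
  TTTTT
Step 4: 4 trees catch fire, 3 burn out
  ....F
  ....T
  ..FTT
  .FTT.
  FTTTT
  TTTTT

....F
....T
..FTT
.FTT.
FTTTT
TTTTT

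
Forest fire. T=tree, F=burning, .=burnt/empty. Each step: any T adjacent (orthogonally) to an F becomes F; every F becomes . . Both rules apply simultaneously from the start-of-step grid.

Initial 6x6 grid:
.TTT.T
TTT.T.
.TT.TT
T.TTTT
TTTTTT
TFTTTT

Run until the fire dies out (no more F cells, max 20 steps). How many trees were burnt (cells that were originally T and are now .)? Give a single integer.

Answer: 27

Derivation:
Step 1: +3 fires, +1 burnt (F count now 3)
Step 2: +3 fires, +3 burnt (F count now 3)
Step 3: +4 fires, +3 burnt (F count now 4)
Step 4: +4 fires, +4 burnt (F count now 4)
Step 5: +4 fires, +4 burnt (F count now 4)
Step 6: +4 fires, +4 burnt (F count now 4)
Step 7: +5 fires, +4 burnt (F count now 5)
Step 8: +0 fires, +5 burnt (F count now 0)
Fire out after step 8
Initially T: 28, now '.': 35
Total burnt (originally-T cells now '.'): 27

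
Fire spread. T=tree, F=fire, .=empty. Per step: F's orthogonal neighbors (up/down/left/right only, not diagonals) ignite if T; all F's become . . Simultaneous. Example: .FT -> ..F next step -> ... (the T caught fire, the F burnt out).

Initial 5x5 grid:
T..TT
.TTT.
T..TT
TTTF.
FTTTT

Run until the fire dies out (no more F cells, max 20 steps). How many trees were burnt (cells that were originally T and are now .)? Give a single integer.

Answer: 15

Derivation:
Step 1: +5 fires, +2 burnt (F count now 5)
Step 2: +6 fires, +5 burnt (F count now 6)
Step 3: +2 fires, +6 burnt (F count now 2)
Step 4: +2 fires, +2 burnt (F count now 2)
Step 5: +0 fires, +2 burnt (F count now 0)
Fire out after step 5
Initially T: 16, now '.': 24
Total burnt (originally-T cells now '.'): 15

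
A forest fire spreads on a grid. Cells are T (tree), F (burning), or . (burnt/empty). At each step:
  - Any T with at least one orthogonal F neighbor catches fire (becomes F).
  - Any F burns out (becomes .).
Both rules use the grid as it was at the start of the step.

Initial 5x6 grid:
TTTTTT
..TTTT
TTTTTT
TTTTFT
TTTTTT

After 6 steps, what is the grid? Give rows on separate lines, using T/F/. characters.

Step 1: 4 trees catch fire, 1 burn out
  TTTTTT
  ..TTTT
  TTTTFT
  TTTF.F
  TTTTFT
Step 2: 6 trees catch fire, 4 burn out
  TTTTTT
  ..TTFT
  TTTF.F
  TTF...
  TTTF.F
Step 3: 6 trees catch fire, 6 burn out
  TTTTFT
  ..TF.F
  TTF...
  TF....
  TTF...
Step 4: 6 trees catch fire, 6 burn out
  TTTF.F
  ..F...
  TF....
  F.....
  TF....
Step 5: 3 trees catch fire, 6 burn out
  TTF...
  ......
  F.....
  ......
  F.....
Step 6: 1 trees catch fire, 3 burn out
  TF....
  ......
  ......
  ......
  ......

TF....
......
......
......
......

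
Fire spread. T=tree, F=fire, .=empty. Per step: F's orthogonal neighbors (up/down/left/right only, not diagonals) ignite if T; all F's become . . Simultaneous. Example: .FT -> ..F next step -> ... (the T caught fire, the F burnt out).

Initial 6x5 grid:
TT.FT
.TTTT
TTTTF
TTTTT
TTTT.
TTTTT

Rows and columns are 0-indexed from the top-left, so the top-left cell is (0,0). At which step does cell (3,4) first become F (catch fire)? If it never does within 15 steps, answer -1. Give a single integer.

Step 1: cell (3,4)='F' (+5 fires, +2 burnt)
  -> target ignites at step 1
Step 2: cell (3,4)='.' (+3 fires, +5 burnt)
Step 3: cell (3,4)='.' (+4 fires, +3 burnt)
Step 4: cell (3,4)='.' (+5 fires, +4 burnt)
Step 5: cell (3,4)='.' (+5 fires, +5 burnt)
Step 6: cell (3,4)='.' (+2 fires, +5 burnt)
Step 7: cell (3,4)='.' (+1 fires, +2 burnt)
Step 8: cell (3,4)='.' (+0 fires, +1 burnt)
  fire out at step 8

1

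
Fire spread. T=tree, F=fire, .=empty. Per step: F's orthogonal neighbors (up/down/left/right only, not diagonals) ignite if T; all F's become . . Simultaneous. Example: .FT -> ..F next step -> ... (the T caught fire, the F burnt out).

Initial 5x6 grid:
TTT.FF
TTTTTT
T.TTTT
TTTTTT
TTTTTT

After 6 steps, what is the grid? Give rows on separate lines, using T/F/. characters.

Step 1: 2 trees catch fire, 2 burn out
  TTT...
  TTTTFF
  T.TTTT
  TTTTTT
  TTTTTT
Step 2: 3 trees catch fire, 2 burn out
  TTT...
  TTTF..
  T.TTFF
  TTTTTT
  TTTTTT
Step 3: 4 trees catch fire, 3 burn out
  TTT...
  TTF...
  T.TF..
  TTTTFF
  TTTTTT
Step 4: 6 trees catch fire, 4 burn out
  TTF...
  TF....
  T.F...
  TTTF..
  TTTTFF
Step 5: 4 trees catch fire, 6 burn out
  TF....
  F.....
  T.....
  TTF...
  TTTF..
Step 6: 4 trees catch fire, 4 burn out
  F.....
  ......
  F.....
  TF....
  TTF...

F.....
......
F.....
TF....
TTF...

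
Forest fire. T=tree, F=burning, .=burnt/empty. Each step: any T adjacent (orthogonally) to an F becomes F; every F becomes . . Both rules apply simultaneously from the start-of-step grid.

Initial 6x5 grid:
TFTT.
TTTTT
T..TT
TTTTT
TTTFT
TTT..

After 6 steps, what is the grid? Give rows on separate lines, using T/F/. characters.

Step 1: 6 trees catch fire, 2 burn out
  F.FT.
  TFTTT
  T..TT
  TTTFT
  TTF.F
  TTT..
Step 2: 8 trees catch fire, 6 burn out
  ...F.
  F.FTT
  T..FT
  TTF.F
  TF...
  TTF..
Step 3: 6 trees catch fire, 8 burn out
  .....
  ...FT
  F...F
  TF...
  F....
  TF...
Step 4: 3 trees catch fire, 6 burn out
  .....
  ....F
  .....
  F....
  .....
  F....
Step 5: 0 trees catch fire, 3 burn out
  .....
  .....
  .....
  .....
  .....
  .....
Step 6: 0 trees catch fire, 0 burn out
  .....
  .....
  .....
  .....
  .....
  .....

.....
.....
.....
.....
.....
.....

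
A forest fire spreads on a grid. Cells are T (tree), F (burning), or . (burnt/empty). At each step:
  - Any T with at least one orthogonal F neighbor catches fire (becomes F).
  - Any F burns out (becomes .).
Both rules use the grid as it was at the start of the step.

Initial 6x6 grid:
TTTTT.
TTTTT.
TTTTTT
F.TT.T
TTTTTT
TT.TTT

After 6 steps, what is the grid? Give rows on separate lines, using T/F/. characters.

Step 1: 2 trees catch fire, 1 burn out
  TTTTT.
  TTTTT.
  FTTTTT
  ..TT.T
  FTTTTT
  TT.TTT
Step 2: 4 trees catch fire, 2 burn out
  TTTTT.
  FTTTT.
  .FTTTT
  ..TT.T
  .FTTTT
  FT.TTT
Step 3: 5 trees catch fire, 4 burn out
  FTTTT.
  .FTTT.
  ..FTTT
  ..TT.T
  ..FTTT
  .F.TTT
Step 4: 5 trees catch fire, 5 burn out
  .FTTT.
  ..FTT.
  ...FTT
  ..FT.T
  ...FTT
  ...TTT
Step 5: 6 trees catch fire, 5 burn out
  ..FTT.
  ...FT.
  ....FT
  ...F.T
  ....FT
  ...FTT
Step 6: 5 trees catch fire, 6 burn out
  ...FT.
  ....F.
  .....F
  .....T
  .....F
  ....FT

...FT.
....F.
.....F
.....T
.....F
....FT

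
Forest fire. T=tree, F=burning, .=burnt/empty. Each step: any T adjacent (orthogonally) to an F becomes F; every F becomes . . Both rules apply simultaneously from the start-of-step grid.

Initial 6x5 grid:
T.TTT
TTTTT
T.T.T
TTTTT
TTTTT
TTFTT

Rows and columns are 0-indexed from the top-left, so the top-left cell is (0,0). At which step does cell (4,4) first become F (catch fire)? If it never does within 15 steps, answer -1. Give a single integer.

Step 1: cell (4,4)='T' (+3 fires, +1 burnt)
Step 2: cell (4,4)='T' (+5 fires, +3 burnt)
Step 3: cell (4,4)='F' (+5 fires, +5 burnt)
  -> target ignites at step 3
Step 4: cell (4,4)='.' (+3 fires, +5 burnt)
Step 5: cell (4,4)='.' (+5 fires, +3 burnt)
Step 6: cell (4,4)='.' (+3 fires, +5 burnt)
Step 7: cell (4,4)='.' (+2 fires, +3 burnt)
Step 8: cell (4,4)='.' (+0 fires, +2 burnt)
  fire out at step 8

3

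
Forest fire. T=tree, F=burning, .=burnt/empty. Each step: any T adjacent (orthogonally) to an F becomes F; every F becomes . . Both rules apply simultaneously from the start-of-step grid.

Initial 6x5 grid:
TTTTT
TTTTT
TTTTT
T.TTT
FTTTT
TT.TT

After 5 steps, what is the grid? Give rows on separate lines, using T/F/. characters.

Step 1: 3 trees catch fire, 1 burn out
  TTTTT
  TTTTT
  TTTTT
  F.TTT
  .FTTT
  FT.TT
Step 2: 3 trees catch fire, 3 burn out
  TTTTT
  TTTTT
  FTTTT
  ..TTT
  ..FTT
  .F.TT
Step 3: 4 trees catch fire, 3 burn out
  TTTTT
  FTTTT
  .FTTT
  ..FTT
  ...FT
  ...TT
Step 4: 6 trees catch fire, 4 burn out
  FTTTT
  .FTTT
  ..FTT
  ...FT
  ....F
  ...FT
Step 5: 5 trees catch fire, 6 burn out
  .FTTT
  ..FTT
  ...FT
  ....F
  .....
  ....F

.FTTT
..FTT
...FT
....F
.....
....F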